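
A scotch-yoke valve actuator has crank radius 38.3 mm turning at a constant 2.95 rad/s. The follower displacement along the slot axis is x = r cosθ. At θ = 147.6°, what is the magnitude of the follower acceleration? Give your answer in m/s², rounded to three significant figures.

0.281

ω = 2.95 rad/s
x = r cosθ ⇒ ẍ = −rω² cosθ (ω constant).
|a| = rω²|cosθ| = 0.0383·(2.95)²·|cos 147.6°| = 0.28142 m/s².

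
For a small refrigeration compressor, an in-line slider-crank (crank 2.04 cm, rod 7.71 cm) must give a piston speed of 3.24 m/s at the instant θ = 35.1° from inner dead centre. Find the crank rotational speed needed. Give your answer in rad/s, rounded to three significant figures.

227

For an in-line slider-crank, |v_piston| = rω|sinθ|·[1 + r cosθ/√(L² − r² sin²θ)].
With r = 0.0204 m, L = 0.0771 m, θ = 35.1°: the bracketed kinematic factor |dx/dθ| = 0.014299 m.
ω = v/|dx/dθ| = 3.24/0.014299 = 226.58 rad/s.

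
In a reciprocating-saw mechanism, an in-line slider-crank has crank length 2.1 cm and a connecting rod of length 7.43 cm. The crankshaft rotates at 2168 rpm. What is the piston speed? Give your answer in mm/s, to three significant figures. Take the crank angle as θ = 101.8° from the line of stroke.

4390

ω = 2π·2168/60 = 227 rad/s
For an in-line slider-crank, x = r cosθ + √(L² − r² sin²θ), so v = −rω sinθ·[1 + r cosθ/√(L² − r² sin²θ)].
With r = 0.021 m, L = 0.0743 m, θ = 101.8°: √(L² − r² sin²θ) = 0.0714 m.
v = −0.021·227·0.97887·[1 + 0.021·-0.20450/0.0714] = -4.3862 m/s.
|v| = 4.3862 m/s = 4386.2 mm/s.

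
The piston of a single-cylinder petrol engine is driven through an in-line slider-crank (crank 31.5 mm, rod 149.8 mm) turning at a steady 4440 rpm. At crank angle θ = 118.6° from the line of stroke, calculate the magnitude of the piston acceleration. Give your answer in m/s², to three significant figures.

ω = 2π·4440/60 = 465 rad/s
x(θ) = r cosθ + √(L² − r² sin²θ); with ω constant, a = ω²·d²x/dθ².
d²x/dθ² = −r cosθ − r²(cos2θ)/√u − r⁴ sin²2θ/(4u^{3/2}),  u = L² − r² sin²θ = 0.0216752 m².
Substituting r = 0.0315 m, L = 0.1498 m, θ = 118.6°: d²x/dθ² = +0.018675 m.
a = ω²·d²x/dθ² = (465)²·(+0.018675) = +4037.3 m/s²;  |a| = 4037.3 m/s².

4040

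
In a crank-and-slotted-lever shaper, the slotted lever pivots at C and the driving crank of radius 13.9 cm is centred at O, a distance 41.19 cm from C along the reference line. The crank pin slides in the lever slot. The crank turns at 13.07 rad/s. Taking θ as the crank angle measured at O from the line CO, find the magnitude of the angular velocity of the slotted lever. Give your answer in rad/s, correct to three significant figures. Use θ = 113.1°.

ω = 13.07 rad/s
Crank pin A relative to C: A = (d + r cosθ, r sinθ); lever angle φ = atan2(r sinθ, d + r cosθ).
Differentiating tanφ: φ̇ = rω(d cosθ + r)/(d² + r² + 2dr cosθ).
d² + r² + 2dr cosθ = |CA|² = 0.144057 m²;  d cosθ + r = -0.022604 m.
|ω_lever| = |0.139·13.07·-0.022604| / 0.144057 = 0.28506 rad/s.

0.285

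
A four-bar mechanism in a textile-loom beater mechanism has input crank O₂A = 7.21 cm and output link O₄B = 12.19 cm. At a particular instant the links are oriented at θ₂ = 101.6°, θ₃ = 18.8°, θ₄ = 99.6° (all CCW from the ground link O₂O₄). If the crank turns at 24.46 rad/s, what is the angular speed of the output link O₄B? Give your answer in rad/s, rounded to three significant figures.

ω₂ = 24.46 rad/s
Differentiating the loop-closure r₂e^{iθ₂}+r₃e^{iθ₃}=r₁+r₄e^{iθ₄} gives r₂ω₂e^{iθ₂}+r₃ω₃e^{iθ₃}=r₄ω₄e^{iθ₄}.
Eliminating the other unknown: ω₄ = r₂ω₂ sin(θ₂−θ₃) / [r₄ sin(θ₄−θ₃)].
Numerator sine = +0.99211; denominator sine = +0.98714.
Result = 0.0721·24.46·(+0.99211) / (0.1219·(+0.98714)) = +14.54 rad/s; magnitude 14.54 rad/s.

14.5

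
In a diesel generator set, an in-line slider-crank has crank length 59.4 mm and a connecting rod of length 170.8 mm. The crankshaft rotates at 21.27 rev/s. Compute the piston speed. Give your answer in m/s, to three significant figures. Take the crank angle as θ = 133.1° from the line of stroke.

4.37

ω = 2π·21.3 = 133.6 rad/s
For an in-line slider-crank, x = r cosθ + √(L² − r² sin²θ), so v = −rω sinθ·[1 + r cosθ/√(L² − r² sin²θ)].
With r = 0.0594 m, L = 0.1708 m, θ = 133.1°: √(L² − r² sin²θ) = 0.1652 m.
v = −0.0594·133.6·0.73016·[1 + 0.0594·-0.68327/0.1652] = -4.3723 m/s.
|v| = 4.3723 m/s.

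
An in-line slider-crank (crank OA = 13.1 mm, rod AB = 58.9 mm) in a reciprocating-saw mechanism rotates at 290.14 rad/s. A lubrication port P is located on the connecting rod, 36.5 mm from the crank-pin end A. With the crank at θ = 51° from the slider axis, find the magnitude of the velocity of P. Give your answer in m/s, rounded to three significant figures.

ω = 290.1 rad/s.  Crank-pin speed |V_A| = rω = 3.8008 m/s, perpendicular to OA.
Rod angle: sinφ = −(r/L) sinθ ⇒ φ = -9.953°; ω_rod = −rω cosθ/√(L²−r²sin²θ) = -41.231 rad/s.
V_P = V_A + ω_rod × AP, with AP = 0.0365 m along the rod.
Components: V_Px = −rω sinθ − a·ω_rod·sinφ = -3.2139 m/s;  V_Py = rω cosθ + a·ω_rod·cosφ = +0.90967 m/s.
|V_P| = √(V_Px² + V_Py²) = 3.3402 m/s.

3.34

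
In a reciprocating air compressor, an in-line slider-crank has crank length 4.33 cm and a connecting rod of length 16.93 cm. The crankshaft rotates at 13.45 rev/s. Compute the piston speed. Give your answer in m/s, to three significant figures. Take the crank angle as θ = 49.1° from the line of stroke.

ω = 2π·13.4 = 84.51 rad/s
For an in-line slider-crank, x = r cosθ + √(L² − r² sin²θ), so v = −rω sinθ·[1 + r cosθ/√(L² − r² sin²θ)].
With r = 0.0433 m, L = 0.1693 m, θ = 49.1°: √(L² − r² sin²θ) = 0.16611 m.
v = −0.0433·84.51·0.75585·[1 + 0.0433·0.65474/0.16611] = -3.2379 m/s.
|v| = 3.2379 m/s.

3.24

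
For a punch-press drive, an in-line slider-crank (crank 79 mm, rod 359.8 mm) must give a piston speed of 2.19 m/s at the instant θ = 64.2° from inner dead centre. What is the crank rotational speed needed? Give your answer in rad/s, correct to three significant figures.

For an in-line slider-crank, |v_piston| = rω|sinθ|·[1 + r cosθ/√(L² − r² sin²θ)].
With r = 0.079 m, L = 0.3598 m, θ = 64.2°: the bracketed kinematic factor |dx/dθ| = 0.078059 m.
ω = v/|dx/dθ| = 2.19/0.078059 = 28.056 rad/s.

28.1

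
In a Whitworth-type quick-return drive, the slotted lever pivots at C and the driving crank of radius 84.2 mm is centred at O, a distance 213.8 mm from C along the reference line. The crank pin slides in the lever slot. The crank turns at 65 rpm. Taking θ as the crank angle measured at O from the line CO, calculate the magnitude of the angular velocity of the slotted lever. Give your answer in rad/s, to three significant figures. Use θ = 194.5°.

3.92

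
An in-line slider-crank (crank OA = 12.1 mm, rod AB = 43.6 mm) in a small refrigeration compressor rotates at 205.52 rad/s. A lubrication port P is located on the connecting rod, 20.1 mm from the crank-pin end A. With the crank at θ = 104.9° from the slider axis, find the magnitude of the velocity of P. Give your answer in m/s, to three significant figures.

ω = 205.5 rad/s.  Crank-pin speed |V_A| = rω = 2.4868 m/s, perpendicular to OA.
Rod angle: sinφ = −(r/L) sinθ ⇒ φ = -15.557°; ω_rod = −rω cosθ/√(L²−r²sin²θ) = +15.224 rad/s.
V_P = V_A + ω_rod × AP, with AP = 0.0201 m along the rod.
Components: V_Px = −rω sinθ − a·ω_rod·sinφ = -2.3211 m/s;  V_Py = rω cosθ + a·ω_rod·cosφ = -0.34465 m/s.
|V_P| = √(V_Px² + V_Py²) = 2.3466 m/s.

2.35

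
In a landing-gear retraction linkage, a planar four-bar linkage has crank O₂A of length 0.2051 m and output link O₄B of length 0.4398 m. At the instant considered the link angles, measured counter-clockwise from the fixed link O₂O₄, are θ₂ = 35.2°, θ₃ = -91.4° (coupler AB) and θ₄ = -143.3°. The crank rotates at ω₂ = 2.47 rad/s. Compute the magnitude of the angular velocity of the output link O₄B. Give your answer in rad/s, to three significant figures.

ω₂ = 2.47 rad/s
Differentiating the loop-closure r₂e^{iθ₂}+r₃e^{iθ₃}=r₁+r₄e^{iθ₄} gives r₂ω₂e^{iθ₂}+r₃ω₃e^{iθ₃}=r₄ω₄e^{iθ₄}.
Eliminating the other unknown: ω₄ = r₂ω₂ sin(θ₂−θ₃) / [r₄ sin(θ₄−θ₃)].
Numerator sine = +0.80282; denominator sine = -0.78694.
Result = 0.2051·2.47·(+0.80282) / (0.4398·(-0.78694)) = -1.1751 rad/s; magnitude 1.1751 rad/s.

1.18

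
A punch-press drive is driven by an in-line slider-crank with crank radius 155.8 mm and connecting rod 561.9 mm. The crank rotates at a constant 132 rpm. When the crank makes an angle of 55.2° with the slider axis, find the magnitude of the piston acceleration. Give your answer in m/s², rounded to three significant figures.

ω = 2π·132/60 = 13.82 rad/s
x(θ) = r cosθ + √(L² − r² sin²θ); with ω constant, a = ω²·d²x/dθ².
d²x/dθ² = −r cosθ − r²(cos2θ)/√u − r⁴ sin²2θ/(4u^{3/2}),  u = L² − r² sin²θ = 0.299364 m².
Substituting r = 0.1558 m, L = 0.5619 m, θ = 55.2°: d²x/dθ² = -0.074243 m.
a = ω²·d²x/dθ² = (13.82)²·(-0.074243) = -14.186 m/s²;  |a| = 14.186 m/s².

14.2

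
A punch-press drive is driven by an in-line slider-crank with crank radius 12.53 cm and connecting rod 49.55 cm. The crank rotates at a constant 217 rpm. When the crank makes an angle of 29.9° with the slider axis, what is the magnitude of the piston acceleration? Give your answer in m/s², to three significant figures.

64.6

ω = 2π·217/60 = 22.72 rad/s
x(θ) = r cosθ + √(L² − r² sin²θ); with ω constant, a = ω²·d²x/dθ².
d²x/dθ² = −r cosθ − r²(cos2θ)/√u − r⁴ sin²2θ/(4u^{3/2}),  u = L² − r² sin²θ = 0.241619 m².
Substituting r = 0.1253 m, L = 0.4955 m, θ = 29.9°: d²x/dθ² = -0.12508 m.
a = ω²·d²x/dθ² = (22.72)²·(-0.12508) = -64.588 m/s²;  |a| = 64.588 m/s².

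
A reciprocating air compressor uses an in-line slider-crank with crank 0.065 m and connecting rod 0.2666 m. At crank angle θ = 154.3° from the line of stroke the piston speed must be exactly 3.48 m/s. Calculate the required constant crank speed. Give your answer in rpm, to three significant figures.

1510

For an in-line slider-crank, |v_piston| = rω|sinθ|·[1 + r cosθ/√(L² − r² sin²θ)].
With r = 0.065 m, L = 0.2666 m, θ = 154.3°: the bracketed kinematic factor |dx/dθ| = 0.02196 m.
ω = v/|dx/dθ| = 3.48/0.02196 = 158.47 rad/s.
N = 60ω/(2π) = 1513.3 rpm.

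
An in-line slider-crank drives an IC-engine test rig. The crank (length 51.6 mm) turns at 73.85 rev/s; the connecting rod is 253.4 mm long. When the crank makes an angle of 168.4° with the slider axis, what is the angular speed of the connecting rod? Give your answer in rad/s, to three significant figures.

ω = 464 rad/s (converted from 73.85 rev/s).
The rod makes angle φ with the slider axis where L sinφ = r sinθ; differentiating, L cosφ·φ̇ = r ω cosθ.
L cosφ = √(L² − r² sin²θ) = 0.25319 m.
|ω_rod| = r ω |cosθ| / √(L² − r² sin²θ) = 0.0516·464·0.97958/0.25319 = 92.635 rad/s.

92.6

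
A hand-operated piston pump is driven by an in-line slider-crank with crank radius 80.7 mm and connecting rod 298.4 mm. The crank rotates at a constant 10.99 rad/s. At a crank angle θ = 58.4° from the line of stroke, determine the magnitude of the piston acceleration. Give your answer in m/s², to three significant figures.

ω = 10.99 rad/s
x(θ) = r cosθ + √(L² − r² sin²θ); with ω constant, a = ω²·d²x/dθ².
d²x/dθ² = −r cosθ − r²(cos2θ)/√u − r⁴ sin²2θ/(4u^{3/2}),  u = L² − r² sin²θ = 0.0843181 m².
Substituting r = 0.0807 m, L = 0.2984 m, θ = 58.4°: d²x/dθ² = -0.032519 m.
a = ω²·d²x/dθ² = (10.99)²·(-0.032519) = -3.9276 m/s²;  |a| = 3.9276 m/s².

3.93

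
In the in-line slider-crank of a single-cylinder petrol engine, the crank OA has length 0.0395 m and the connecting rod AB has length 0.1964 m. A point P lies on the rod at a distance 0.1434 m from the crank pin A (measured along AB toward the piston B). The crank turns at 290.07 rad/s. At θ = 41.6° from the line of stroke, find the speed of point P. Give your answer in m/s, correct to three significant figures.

ω = 290.1 rad/s.  Crank-pin speed |V_A| = rω = 11.458 m/s, perpendicular to OA.
Rod angle: sinφ = −(r/L) sinθ ⇒ φ = -7.674°; ω_rod = −rω cosθ/√(L²−r²sin²θ) = -44.02 rad/s.
V_P = V_A + ω_rod × AP, with AP = 0.1434 m along the rod.
Components: V_Px = −rω sinθ − a·ω_rod·sinφ = -8.45 m/s;  V_Py = rω cosθ + a·ω_rod·cosφ = +2.3122 m/s.
|V_P| = √(V_Px² + V_Py²) = 8.7606 m/s.

8.76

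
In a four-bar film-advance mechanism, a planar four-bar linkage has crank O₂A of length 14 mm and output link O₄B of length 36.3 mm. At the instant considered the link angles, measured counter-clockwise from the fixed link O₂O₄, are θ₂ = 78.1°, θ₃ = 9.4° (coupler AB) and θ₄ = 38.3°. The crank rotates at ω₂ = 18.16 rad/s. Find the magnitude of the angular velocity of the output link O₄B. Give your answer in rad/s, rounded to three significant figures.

13.5

ω₂ = 18.16 rad/s
Differentiating the loop-closure r₂e^{iθ₂}+r₃e^{iθ₃}=r₁+r₄e^{iθ₄} gives r₂ω₂e^{iθ₂}+r₃ω₃e^{iθ₃}=r₄ω₄e^{iθ₄}.
Eliminating the other unknown: ω₄ = r₂ω₂ sin(θ₂−θ₃) / [r₄ sin(θ₄−θ₃)].
Numerator sine = +0.93169; denominator sine = +0.48328.
Result = 0.014·18.16·(+0.93169) / (0.0363·(+0.48328)) = +13.502 rad/s; magnitude 13.502 rad/s.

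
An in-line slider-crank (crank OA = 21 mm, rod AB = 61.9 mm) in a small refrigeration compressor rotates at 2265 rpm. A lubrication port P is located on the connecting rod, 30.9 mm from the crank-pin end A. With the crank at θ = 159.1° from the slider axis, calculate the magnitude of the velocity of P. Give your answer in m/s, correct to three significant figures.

2.77

ω = 237.2 rad/s.  Crank-pin speed |V_A| = rω = 4.981 m/s, perpendicular to OA.
Rod angle: sinφ = −(r/L) sinθ ⇒ φ = -6.951°; ω_rod = −rω cosθ/√(L²−r²sin²θ) = +75.731 rad/s.
V_P = V_A + ω_rod × AP, with AP = 0.0309 m along the rod.
Components: V_Px = −rω sinθ − a·ω_rod·sinφ = -1.4937 m/s;  V_Py = rω cosθ + a·ω_rod·cosφ = -2.3304 m/s.
|V_P| = √(V_Px² + V_Py²) = 2.768 m/s.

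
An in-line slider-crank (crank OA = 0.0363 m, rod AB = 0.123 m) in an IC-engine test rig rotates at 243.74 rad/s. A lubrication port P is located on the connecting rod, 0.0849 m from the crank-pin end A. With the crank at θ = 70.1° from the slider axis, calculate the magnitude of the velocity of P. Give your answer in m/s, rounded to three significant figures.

8.97

ω = 243.7 rad/s.  Crank-pin speed |V_A| = rω = 8.8478 m/s, perpendicular to OA.
Rod angle: sinφ = −(r/L) sinθ ⇒ φ = -16.111°; ω_rod = −rω cosθ/√(L²−r²sin²θ) = -25.485 rad/s.
V_P = V_A + ω_rod × AP, with AP = 0.0849 m along the rod.
Components: V_Px = −rω sinθ − a·ω_rod·sinφ = -8.9199 m/s;  V_Py = rω cosθ + a·ω_rod·cosφ = +0.93286 m/s.
|V_P| = √(V_Px² + V_Py²) = 8.9685 m/s.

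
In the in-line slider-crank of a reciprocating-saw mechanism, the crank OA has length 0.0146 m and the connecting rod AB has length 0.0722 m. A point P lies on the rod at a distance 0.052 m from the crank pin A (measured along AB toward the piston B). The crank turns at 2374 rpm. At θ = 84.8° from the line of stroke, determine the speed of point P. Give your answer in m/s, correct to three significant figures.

ω = 248.6 rad/s.  Crank-pin speed |V_A| = rω = 3.6296 m/s, perpendicular to OA.
Rod angle: sinφ = −(r/L) sinθ ⇒ φ = -11.618°; ω_rod = −rω cosθ/√(L²−r²sin²θ) = -4.6516 rad/s.
V_P = V_A + ω_rod × AP, with AP = 0.052 m along the rod.
Components: V_Px = −rω sinθ − a·ω_rod·sinφ = -3.6634 m/s;  V_Py = rω cosθ + a·ω_rod·cosφ = +0.092037 m/s.
|V_P| = √(V_Px² + V_Py²) = 3.6646 m/s.

3.66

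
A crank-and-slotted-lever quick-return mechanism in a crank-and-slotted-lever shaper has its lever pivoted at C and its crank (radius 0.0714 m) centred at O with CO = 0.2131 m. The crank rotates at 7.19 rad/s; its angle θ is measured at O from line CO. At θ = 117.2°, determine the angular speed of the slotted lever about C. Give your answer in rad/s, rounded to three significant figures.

0.365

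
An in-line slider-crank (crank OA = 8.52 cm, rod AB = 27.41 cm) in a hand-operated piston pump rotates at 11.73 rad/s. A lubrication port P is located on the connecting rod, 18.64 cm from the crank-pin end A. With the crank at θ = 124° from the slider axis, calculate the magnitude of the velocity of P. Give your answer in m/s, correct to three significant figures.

0.749

ω = 11.73 rad/s.  Crank-pin speed |V_A| = rω = 0.9994 m/s, perpendicular to OA.
Rod angle: sinφ = −(r/L) sinθ ⇒ φ = -14.933°; ω_rod = −rω cosθ/√(L²−r²sin²θ) = +2.1101 rad/s.
V_P = V_A + ω_rod × AP, with AP = 0.1864 m along the rod.
Components: V_Px = −rω sinθ − a·ω_rod·sinφ = -0.72718 m/s;  V_Py = rω cosθ + a·ω_rod·cosφ = -0.17881 m/s.
|V_P| = √(V_Px² + V_Py²) = 0.74884 m/s.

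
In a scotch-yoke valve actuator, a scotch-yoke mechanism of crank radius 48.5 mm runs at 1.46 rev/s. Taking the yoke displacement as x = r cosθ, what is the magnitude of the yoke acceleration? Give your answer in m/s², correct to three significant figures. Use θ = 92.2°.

ω = 9.173 rad/s (from 1.46 rev/s).
x = r cosθ ⇒ ẍ = −rω² cosθ (ω constant).
|a| = rω²|cosθ| = 0.0485·(9.173)²·|cos 92.2°| = 0.15668 m/s².

0.157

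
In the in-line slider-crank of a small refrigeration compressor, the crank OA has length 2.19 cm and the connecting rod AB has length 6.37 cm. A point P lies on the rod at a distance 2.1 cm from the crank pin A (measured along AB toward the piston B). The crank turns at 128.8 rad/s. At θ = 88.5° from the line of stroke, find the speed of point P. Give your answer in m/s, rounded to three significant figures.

ω = 128.8 rad/s.  Crank-pin speed |V_A| = rω = 2.8207 m/s, perpendicular to OA.
Rod angle: sinφ = −(r/L) sinθ ⇒ φ = -20.101°; ω_rod = −rω cosθ/√(L²−r²sin²θ) = -1.2343 rad/s.
V_P = V_A + ω_rod × AP, with AP = 0.021 m along the rod.
Components: V_Px = −rω sinθ − a·ω_rod·sinφ = -2.8287 m/s;  V_Py = rω cosθ + a·ω_rod·cosφ = +0.049496 m/s.
|V_P| = √(V_Px² + V_Py²) = 2.8291 m/s.

2.83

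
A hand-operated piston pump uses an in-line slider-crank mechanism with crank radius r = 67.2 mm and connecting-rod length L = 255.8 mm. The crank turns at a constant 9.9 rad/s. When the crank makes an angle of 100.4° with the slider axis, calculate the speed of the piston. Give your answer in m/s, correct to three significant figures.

0.622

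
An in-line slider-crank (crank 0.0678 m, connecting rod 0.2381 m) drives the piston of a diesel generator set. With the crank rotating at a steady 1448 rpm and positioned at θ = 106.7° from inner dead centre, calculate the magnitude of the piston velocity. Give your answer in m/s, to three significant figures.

ω = 2π·1448/60 = 151.6 rad/s
For an in-line slider-crank, x = r cosθ + √(L² − r² sin²θ), so v = −rω sinθ·[1 + r cosθ/√(L² − r² sin²θ)].
With r = 0.0678 m, L = 0.2381 m, θ = 106.7°: √(L² − r² sin²θ) = 0.22907 m.
v = −0.0678·151.6·0.95782·[1 + 0.0678·-0.28736/0.22907] = -9.0097 m/s.
|v| = 9.0097 m/s.

9.01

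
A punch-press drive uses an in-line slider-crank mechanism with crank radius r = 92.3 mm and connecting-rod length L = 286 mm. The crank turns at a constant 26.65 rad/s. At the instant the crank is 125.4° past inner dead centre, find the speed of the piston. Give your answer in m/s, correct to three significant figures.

ω = 26.65 rad/s
For an in-line slider-crank, x = r cosθ + √(L² − r² sin²θ), so v = −rω sinθ·[1 + r cosθ/√(L² − r² sin²θ)].
With r = 0.0923 m, L = 0.286 m, θ = 125.4°: √(L² − r² sin²θ) = 0.27593 m.
v = −0.0923·26.65·0.81513·[1 + 0.0923·-0.57928/0.27593] = -1.6165 m/s.
|v| = 1.6165 m/s.

1.62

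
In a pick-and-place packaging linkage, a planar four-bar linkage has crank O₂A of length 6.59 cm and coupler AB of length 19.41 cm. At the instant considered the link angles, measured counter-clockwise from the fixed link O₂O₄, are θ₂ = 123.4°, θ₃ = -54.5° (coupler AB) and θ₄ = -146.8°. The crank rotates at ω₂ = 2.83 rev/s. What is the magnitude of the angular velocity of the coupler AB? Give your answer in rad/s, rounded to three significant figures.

6.04

ω₂ = 17.78 rad/s (from 2.83 rev/s).
Differentiating the loop-closure r₂e^{iθ₂}+r₃e^{iθ₃}=r₁+r₄e^{iθ₄} gives r₂ω₂e^{iθ₂}+r₃ω₃e^{iθ₃}=r₄ω₄e^{iθ₄}.
Eliminating the other unknown: ω₃ = r₂ω₂ sin(θ₄−θ₂) / [r₃ sin(θ₃−θ₄)].
Numerator sine = +0.99999; denominator sine = +0.99919.
Result = 0.0659·17.78·(+0.99999) / (0.1941·(+0.99919)) = +6.0419 rad/s; magnitude 6.0419 rad/s.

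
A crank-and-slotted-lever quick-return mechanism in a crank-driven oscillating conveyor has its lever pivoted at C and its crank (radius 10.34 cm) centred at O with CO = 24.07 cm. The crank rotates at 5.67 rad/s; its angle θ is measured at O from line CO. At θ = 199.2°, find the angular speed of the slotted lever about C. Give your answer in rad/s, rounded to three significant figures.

ω = 5.67 rad/s
Crank pin A relative to C: A = (d + r cosθ, r sinθ); lever angle φ = atan2(r sinθ, d + r cosθ).
Differentiating tanφ: φ̇ = rω(d cosθ + r)/(d² + r² + 2dr cosθ).
d² + r² + 2dr cosθ = |CA|² = 0.0216201 m²;  d cosθ + r = -0.12391 m.
|ω_lever| = |0.1034·5.67·-0.12391| / 0.0216201 = 3.3601 rad/s.

3.36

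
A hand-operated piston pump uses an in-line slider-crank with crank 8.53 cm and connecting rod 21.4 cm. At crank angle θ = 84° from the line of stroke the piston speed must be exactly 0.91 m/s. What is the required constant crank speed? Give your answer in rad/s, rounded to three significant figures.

10.3

For an in-line slider-crank, |v_piston| = rω|sinθ|·[1 + r cosθ/√(L² − r² sin²θ)].
With r = 0.0853 m, L = 0.214 m, θ = 84°: the bracketed kinematic factor |dx/dθ| = 0.088683 m.
ω = v/|dx/dθ| = 0.91/0.088683 = 10.261 rad/s.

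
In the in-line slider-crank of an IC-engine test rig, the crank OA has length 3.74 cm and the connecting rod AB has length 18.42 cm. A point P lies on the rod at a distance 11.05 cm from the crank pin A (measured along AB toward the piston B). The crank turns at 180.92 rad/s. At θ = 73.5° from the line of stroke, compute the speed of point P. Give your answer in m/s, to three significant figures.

6.76

ω = 180.9 rad/s.  Crank-pin speed |V_A| = rω = 6.7664 m/s, perpendicular to OA.
Rod angle: sinφ = −(r/L) sinθ ⇒ φ = -11.226°; ω_rod = −rω cosθ/√(L²−r²sin²θ) = -10.637 rad/s.
V_P = V_A + ω_rod × AP, with AP = 0.1105 m along the rod.
Components: V_Px = −rω sinθ − a·ω_rod·sinφ = -6.7166 m/s;  V_Py = rω cosθ + a·ω_rod·cosφ = +0.76891 m/s.
|V_P| = √(V_Px² + V_Py²) = 6.7604 m/s.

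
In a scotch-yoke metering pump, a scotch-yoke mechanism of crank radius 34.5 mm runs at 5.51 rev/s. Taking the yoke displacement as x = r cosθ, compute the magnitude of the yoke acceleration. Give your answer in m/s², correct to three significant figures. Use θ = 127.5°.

25.2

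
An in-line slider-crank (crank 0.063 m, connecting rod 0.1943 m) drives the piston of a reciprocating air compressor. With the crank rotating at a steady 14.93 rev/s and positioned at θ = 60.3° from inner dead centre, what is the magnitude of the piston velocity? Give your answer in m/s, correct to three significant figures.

5.99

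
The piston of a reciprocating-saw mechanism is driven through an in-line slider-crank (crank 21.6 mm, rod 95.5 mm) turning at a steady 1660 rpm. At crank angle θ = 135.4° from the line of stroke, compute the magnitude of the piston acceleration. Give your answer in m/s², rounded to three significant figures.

ω = 2π·1660/60 = 173.8 rad/s
x(θ) = r cosθ + √(L² − r² sin²θ); with ω constant, a = ω²·d²x/dθ².
d²x/dθ² = −r cosθ − r²(cos2θ)/√u − r⁴ sin²2θ/(4u^{3/2}),  u = L² − r² sin²θ = 0.00889023 m².
Substituting r = 0.0216 m, L = 0.0955 m, θ = 135.4°: d²x/dθ² = +0.015246 m.
a = ω²·d²x/dθ² = (173.8)²·(+0.015246) = +460.7 m/s²;  |a| = 460.7 m/s².

461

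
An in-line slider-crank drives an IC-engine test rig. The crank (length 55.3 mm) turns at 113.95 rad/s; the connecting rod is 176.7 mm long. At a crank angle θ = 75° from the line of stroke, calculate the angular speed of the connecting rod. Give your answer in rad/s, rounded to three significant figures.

ω = 114 rad/s
The rod makes angle φ with the slider axis where L sinφ = r sinθ; differentiating, L cosφ·φ̇ = r ω cosθ.
L cosφ = √(L² − r² sin²θ) = 0.16843 m.
|ω_rod| = r ω |cosθ| / √(L² − r² sin²θ) = 0.0553·114·0.25882/0.16843 = 9.683 rad/s.

9.68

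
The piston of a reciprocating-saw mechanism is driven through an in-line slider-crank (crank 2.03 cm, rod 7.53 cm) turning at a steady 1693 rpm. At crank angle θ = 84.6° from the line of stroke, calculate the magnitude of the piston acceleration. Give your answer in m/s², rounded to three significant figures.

ω = 2π·1693/60 = 177.3 rad/s
x(θ) = r cosθ + √(L² − r² sin²θ); with ω constant, a = ω²·d²x/dθ².
d²x/dθ² = −r cosθ − r²(cos2θ)/√u − r⁴ sin²2θ/(4u^{3/2}),  u = L² − r² sin²θ = 0.00526165 m².
Substituting r = 0.0203 m, L = 0.0753 m, θ = 84.6°: d²x/dθ² = +0.0036662 m.
a = ω²·d²x/dθ² = (177.3)²·(+0.0036662) = +115.23 m/s²;  |a| = 115.23 m/s².

115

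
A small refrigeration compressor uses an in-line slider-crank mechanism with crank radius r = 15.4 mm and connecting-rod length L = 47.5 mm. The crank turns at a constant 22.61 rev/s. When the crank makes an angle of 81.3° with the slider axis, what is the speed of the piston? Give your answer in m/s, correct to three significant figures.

2.27

ω = 2π·22.6 = 142.1 rad/s
For an in-line slider-crank, x = r cosθ + √(L² − r² sin²θ), so v = −rω sinθ·[1 + r cosθ/√(L² − r² sin²θ)].
With r = 0.0154 m, L = 0.0475 m, θ = 81.3°: √(L² − r² sin²θ) = 0.044995 m.
v = −0.0154·142.1·0.98849·[1 + 0.0154·0.15126/0.044995] = -2.2746 m/s.
|v| = 2.2746 m/s.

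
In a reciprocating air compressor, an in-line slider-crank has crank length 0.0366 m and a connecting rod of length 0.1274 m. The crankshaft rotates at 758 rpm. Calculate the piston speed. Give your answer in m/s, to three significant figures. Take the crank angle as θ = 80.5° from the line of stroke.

3.01

ω = 2π·758/60 = 79.38 rad/s
For an in-line slider-crank, x = r cosθ + √(L² − r² sin²θ), so v = −rω sinθ·[1 + r cosθ/√(L² − r² sin²θ)].
With r = 0.0366 m, L = 0.1274 m, θ = 80.5°: √(L² − r² sin²θ) = 0.12218 m.
v = −0.0366·79.38·0.98629·[1 + 0.0366·0.16505/0.12218] = -3.007 m/s.
|v| = 3.007 m/s.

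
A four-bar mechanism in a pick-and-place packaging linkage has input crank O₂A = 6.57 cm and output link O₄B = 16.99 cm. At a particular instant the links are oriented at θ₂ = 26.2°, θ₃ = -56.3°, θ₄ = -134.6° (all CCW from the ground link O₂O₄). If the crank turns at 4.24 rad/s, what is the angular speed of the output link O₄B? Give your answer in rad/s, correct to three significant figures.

1.66

ω₂ = 4.24 rad/s
Differentiating the loop-closure r₂e^{iθ₂}+r₃e^{iθ₃}=r₁+r₄e^{iθ₄} gives r₂ω₂e^{iθ₂}+r₃ω₃e^{iθ₃}=r₄ω₄e^{iθ₄}.
Eliminating the other unknown: ω₄ = r₂ω₂ sin(θ₂−θ₃) / [r₄ sin(θ₄−θ₃)].
Numerator sine = +0.99144; denominator sine = -0.97922.
Result = 0.0657·4.24·(+0.99144) / (0.1699·(-0.97922)) = -1.6601 rad/s; magnitude 1.6601 rad/s.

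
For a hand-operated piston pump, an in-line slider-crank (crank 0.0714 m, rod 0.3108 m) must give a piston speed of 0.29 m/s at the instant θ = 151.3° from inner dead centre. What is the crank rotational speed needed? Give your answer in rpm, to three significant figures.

101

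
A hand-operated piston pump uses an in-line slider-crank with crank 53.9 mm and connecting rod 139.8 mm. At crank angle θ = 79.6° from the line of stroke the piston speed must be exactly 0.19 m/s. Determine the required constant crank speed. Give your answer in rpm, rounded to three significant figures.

31.8

For an in-line slider-crank, |v_piston| = rω|sinθ|·[1 + r cosθ/√(L² − r² sin²θ)].
With r = 0.0539 m, L = 0.1398 m, θ = 79.6°: the bracketed kinematic factor |dx/dθ| = 0.057002 m.
ω = v/|dx/dθ| = 0.19/0.057002 = 3.3332 rad/s.
N = 60ω/(2π) = 31.83 rpm.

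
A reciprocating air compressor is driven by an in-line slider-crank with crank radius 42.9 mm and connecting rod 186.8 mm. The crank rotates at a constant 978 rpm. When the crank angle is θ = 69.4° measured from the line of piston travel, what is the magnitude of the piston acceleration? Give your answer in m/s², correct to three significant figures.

ω = 2π·978/60 = 102.4 rad/s
x(θ) = r cosθ + √(L² − r² sin²θ); with ω constant, a = ω²·d²x/dθ².
d²x/dθ² = −r cosθ − r²(cos2θ)/√u − r⁴ sin²2θ/(4u^{3/2}),  u = L² − r² sin²θ = 0.0332817 m².
Substituting r = 0.0429 m, L = 0.1868 m, θ = 69.4°: d²x/dθ² = -0.007564 m.
a = ω²·d²x/dθ² = (102.4)²·(-0.007564) = -79.339 m/s²;  |a| = 79.339 m/s².

79.3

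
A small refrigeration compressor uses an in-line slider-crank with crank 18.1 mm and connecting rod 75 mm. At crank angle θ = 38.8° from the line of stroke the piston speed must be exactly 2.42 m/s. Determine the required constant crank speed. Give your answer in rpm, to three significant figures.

1710

For an in-line slider-crank, |v_piston| = rω|sinθ|·[1 + r cosθ/√(L² − r² sin²θ)].
With r = 0.0181 m, L = 0.075 m, θ = 38.8°: the bracketed kinematic factor |dx/dθ| = 0.013499 m.
ω = v/|dx/dθ| = 2.42/0.013499 = 179.27 rad/s.
N = 60ω/(2π) = 1711.9 rpm.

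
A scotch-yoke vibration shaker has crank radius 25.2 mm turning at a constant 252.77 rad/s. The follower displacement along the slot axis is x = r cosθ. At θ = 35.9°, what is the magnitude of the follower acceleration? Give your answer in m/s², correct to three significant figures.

ω = 252.8 rad/s
x = r cosθ ⇒ ẍ = −rω² cosθ (ω constant).
|a| = rω²|cosθ| = 0.0252·(252.8)²·|cos 35.9°| = 1304.2 m/s².

1300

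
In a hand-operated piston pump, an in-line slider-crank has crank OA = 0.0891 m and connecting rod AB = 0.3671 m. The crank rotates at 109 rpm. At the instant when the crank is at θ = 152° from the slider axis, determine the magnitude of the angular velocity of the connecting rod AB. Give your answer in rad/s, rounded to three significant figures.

2.46

ω = 11.41 rad/s (converted from 109 rpm).
The rod makes angle φ with the slider axis where L sinφ = r sinθ; differentiating, L cosφ·φ̇ = r ω cosθ.
L cosφ = √(L² − r² sin²θ) = 0.36471 m.
|ω_rod| = r ω |cosθ| / √(L² − r² sin²θ) = 0.0891·11.41·0.88295/0.36471 = 2.4622 rad/s.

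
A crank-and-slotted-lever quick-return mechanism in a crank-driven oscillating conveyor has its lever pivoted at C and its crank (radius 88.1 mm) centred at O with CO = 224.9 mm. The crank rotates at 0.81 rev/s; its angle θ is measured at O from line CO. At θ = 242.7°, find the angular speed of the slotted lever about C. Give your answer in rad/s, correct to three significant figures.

0.168

ω = 5.089 rad/s (from 0.81 rev/s).
Crank pin A relative to C: A = (d + r cosθ, r sinθ); lever angle φ = atan2(r sinθ, d + r cosθ).
Differentiating tanφ: φ̇ = rω(d cosθ + r)/(d² + r² + 2dr cosθ).
d² + r² + 2dr cosθ = |CA|² = 0.0401665 m²;  d cosθ + r = -0.01505 m.
|ω_lever| = |0.0881·5.089·-0.01505| / 0.0401665 = 0.168 rad/s.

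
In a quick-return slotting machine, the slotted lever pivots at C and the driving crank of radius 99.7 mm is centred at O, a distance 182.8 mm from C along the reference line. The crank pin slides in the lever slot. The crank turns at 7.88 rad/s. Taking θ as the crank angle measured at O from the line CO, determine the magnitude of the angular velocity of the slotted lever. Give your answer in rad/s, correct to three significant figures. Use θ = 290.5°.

ω = 7.88 rad/s
Crank pin A relative to C: A = (d + r cosθ, r sinθ); lever angle φ = atan2(r sinθ, d + r cosθ).
Differentiating tanφ: φ̇ = rω(d cosθ + r)/(d² + r² + 2dr cosθ).
d² + r² + 2dr cosθ = |CA|² = 0.0561211 m²;  d cosθ + r = +0.16372 m.
|ω_lever| = |0.0997·7.88·+0.16372| / 0.0561211 = 2.2919 rad/s.

2.29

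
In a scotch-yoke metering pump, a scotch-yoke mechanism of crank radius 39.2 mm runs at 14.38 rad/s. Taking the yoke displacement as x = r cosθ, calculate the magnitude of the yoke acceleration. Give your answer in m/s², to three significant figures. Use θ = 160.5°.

7.64

ω = 14.38 rad/s
x = r cosθ ⇒ ẍ = −rω² cosθ (ω constant).
|a| = rω²|cosθ| = 0.0392·(14.38)²·|cos 160.5°| = 7.641 m/s².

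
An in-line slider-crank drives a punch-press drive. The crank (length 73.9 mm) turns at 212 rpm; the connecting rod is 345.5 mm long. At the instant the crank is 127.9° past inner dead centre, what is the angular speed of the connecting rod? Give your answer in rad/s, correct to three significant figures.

2.96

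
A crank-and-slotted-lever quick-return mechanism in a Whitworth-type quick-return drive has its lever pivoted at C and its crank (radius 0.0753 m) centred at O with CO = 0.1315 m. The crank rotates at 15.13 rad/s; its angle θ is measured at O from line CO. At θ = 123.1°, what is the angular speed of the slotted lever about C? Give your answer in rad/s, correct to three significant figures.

0.327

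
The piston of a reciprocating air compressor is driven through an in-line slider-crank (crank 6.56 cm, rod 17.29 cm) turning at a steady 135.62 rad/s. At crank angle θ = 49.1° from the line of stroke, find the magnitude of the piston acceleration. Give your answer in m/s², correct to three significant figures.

740

ω = 135.6 rad/s
x(θ) = r cosθ + √(L² − r² sin²θ); with ω constant, a = ω²·d²x/dθ².
d²x/dθ² = −r cosθ − r²(cos2θ)/√u − r⁴ sin²2θ/(4u^{3/2}),  u = L² − r² sin²θ = 0.0274358 m².
Substituting r = 0.0656 m, L = 0.1729 m, θ = 49.1°: d²x/dθ² = -0.040243 m.
a = ω²·d²x/dθ² = (135.6)²·(-0.040243) = -740.19 m/s²;  |a| = 740.19 m/s².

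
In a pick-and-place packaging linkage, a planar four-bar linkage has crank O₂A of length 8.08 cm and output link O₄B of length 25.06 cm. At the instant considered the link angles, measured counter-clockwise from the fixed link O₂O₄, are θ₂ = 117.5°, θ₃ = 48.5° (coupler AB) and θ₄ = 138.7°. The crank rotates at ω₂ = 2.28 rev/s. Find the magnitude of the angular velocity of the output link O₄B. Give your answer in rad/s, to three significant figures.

4.31

ω₂ = 14.33 rad/s (from 2.28 rev/s).
Differentiating the loop-closure r₂e^{iθ₂}+r₃e^{iθ₃}=r₁+r₄e^{iθ₄} gives r₂ω₂e^{iθ₂}+r₃ω₃e^{iθ₃}=r₄ω₄e^{iθ₄}.
Eliminating the other unknown: ω₄ = r₂ω₂ sin(θ₂−θ₃) / [r₄ sin(θ₄−θ₃)].
Numerator sine = +0.93358; denominator sine = +0.99999.
Result = 0.0808·14.33·(+0.93358) / (0.2506·(+0.99999)) = +4.3122 rad/s; magnitude 4.3122 rad/s.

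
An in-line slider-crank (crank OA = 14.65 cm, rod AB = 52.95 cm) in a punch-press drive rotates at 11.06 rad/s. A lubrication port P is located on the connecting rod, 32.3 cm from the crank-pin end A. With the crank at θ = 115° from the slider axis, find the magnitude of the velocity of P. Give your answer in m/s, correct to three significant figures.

1.39

ω = 11.06 rad/s.  Crank-pin speed |V_A| = rω = 1.6203 m/s, perpendicular to OA.
Rod angle: sinφ = −(r/L) sinθ ⇒ φ = -14.522°; ω_rod = −rω cosθ/√(L²−r²sin²θ) = +1.3359 rad/s.
V_P = V_A + ω_rod × AP, with AP = 0.323 m along the rod.
Components: V_Px = −rω sinθ − a·ω_rod·sinφ = -1.3603 m/s;  V_Py = rω cosθ + a·ω_rod·cosφ = -0.26705 m/s.
|V_P| = √(V_Px² + V_Py²) = 1.3862 m/s.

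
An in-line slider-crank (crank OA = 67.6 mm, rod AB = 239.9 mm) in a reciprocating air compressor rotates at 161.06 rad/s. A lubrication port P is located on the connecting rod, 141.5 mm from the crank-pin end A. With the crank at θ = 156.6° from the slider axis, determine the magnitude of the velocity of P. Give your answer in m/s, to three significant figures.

ω = 161.1 rad/s.  Crank-pin speed |V_A| = rω = 10.888 m/s, perpendicular to OA.
Rod angle: sinφ = −(r/L) sinθ ⇒ φ = -6.425°; ω_rod = −rω cosθ/√(L²−r²sin²θ) = +41.915 rad/s.
V_P = V_A + ω_rod × AP, with AP = 0.1415 m along the rod.
Components: V_Px = −rω sinθ − a·ω_rod·sinφ = -3.6603 m/s;  V_Py = rω cosθ + a·ω_rod·cosφ = -4.0985 m/s.
|V_P| = √(V_Px² + V_Py²) = 5.495 m/s.

5.50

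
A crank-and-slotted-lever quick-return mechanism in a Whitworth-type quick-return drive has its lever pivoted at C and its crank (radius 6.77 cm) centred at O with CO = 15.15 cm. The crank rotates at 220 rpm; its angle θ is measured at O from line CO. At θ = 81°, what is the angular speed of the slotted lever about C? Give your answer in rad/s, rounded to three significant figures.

ω = 23.04 rad/s (from 220 rpm).
Crank pin A relative to C: A = (d + r cosθ, r sinθ); lever angle φ = atan2(r sinθ, d + r cosθ).
Differentiating tanφ: φ̇ = rω(d cosθ + r)/(d² + r² + 2dr cosθ).
d² + r² + 2dr cosθ = |CA|² = 0.0307445 m²;  d cosθ + r = +0.0914 m.
|ω_lever| = |0.0677·23.04·+0.0914| / 0.0307445 = 4.6368 rad/s.

4.64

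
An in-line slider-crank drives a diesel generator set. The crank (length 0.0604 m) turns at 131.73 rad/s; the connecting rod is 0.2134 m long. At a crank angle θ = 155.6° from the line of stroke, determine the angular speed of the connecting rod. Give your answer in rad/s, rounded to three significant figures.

34.2

ω = 131.7 rad/s
The rod makes angle φ with the slider axis where L sinφ = r sinθ; differentiating, L cosφ·φ̇ = r ω cosθ.
L cosφ = √(L² − r² sin²θ) = 0.21194 m.
|ω_rod| = r ω |cosθ| / √(L² − r² sin²θ) = 0.0604·131.7·0.91068/0.21194 = 34.189 rad/s.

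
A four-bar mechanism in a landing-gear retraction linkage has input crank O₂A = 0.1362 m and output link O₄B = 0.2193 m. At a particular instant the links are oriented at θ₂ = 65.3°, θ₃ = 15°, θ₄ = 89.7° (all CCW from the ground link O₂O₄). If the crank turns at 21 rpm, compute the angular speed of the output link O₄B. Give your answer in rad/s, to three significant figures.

ω₂ = 2.199 rad/s (from 21 rpm).
Differentiating the loop-closure r₂e^{iθ₂}+r₃e^{iθ₃}=r₁+r₄e^{iθ₄} gives r₂ω₂e^{iθ₂}+r₃ω₃e^{iθ₃}=r₄ω₄e^{iθ₄}.
Eliminating the other unknown: ω₄ = r₂ω₂ sin(θ₂−θ₃) / [r₄ sin(θ₄−θ₃)].
Numerator sine = +0.76940; denominator sine = +0.96456.
Result = 0.1362·2.199·(+0.76940) / (0.2193·(+0.96456)) = +1.0895 rad/s; magnitude 1.0895 rad/s.

1.09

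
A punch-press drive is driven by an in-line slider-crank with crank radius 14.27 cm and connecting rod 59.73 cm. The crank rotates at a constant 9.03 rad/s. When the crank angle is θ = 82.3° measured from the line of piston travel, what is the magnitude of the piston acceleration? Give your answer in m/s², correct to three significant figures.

ω = 9.03 rad/s
x(θ) = r cosθ + √(L² − r² sin²θ); with ω constant, a = ω²·d²x/dθ².
d²x/dθ² = −r cosθ − r²(cos2θ)/√u − r⁴ sin²2θ/(4u^{3/2}),  u = L² − r² sin²θ = 0.33677 m².
Substituting r = 0.1427 m, L = 0.5973 m, θ = 82.3°: d²x/dθ² = +0.014673 m.
a = ω²·d²x/dθ² = (9.03)²·(+0.014673) = +1.1964 m/s²;  |a| = 1.1964 m/s².

1.20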